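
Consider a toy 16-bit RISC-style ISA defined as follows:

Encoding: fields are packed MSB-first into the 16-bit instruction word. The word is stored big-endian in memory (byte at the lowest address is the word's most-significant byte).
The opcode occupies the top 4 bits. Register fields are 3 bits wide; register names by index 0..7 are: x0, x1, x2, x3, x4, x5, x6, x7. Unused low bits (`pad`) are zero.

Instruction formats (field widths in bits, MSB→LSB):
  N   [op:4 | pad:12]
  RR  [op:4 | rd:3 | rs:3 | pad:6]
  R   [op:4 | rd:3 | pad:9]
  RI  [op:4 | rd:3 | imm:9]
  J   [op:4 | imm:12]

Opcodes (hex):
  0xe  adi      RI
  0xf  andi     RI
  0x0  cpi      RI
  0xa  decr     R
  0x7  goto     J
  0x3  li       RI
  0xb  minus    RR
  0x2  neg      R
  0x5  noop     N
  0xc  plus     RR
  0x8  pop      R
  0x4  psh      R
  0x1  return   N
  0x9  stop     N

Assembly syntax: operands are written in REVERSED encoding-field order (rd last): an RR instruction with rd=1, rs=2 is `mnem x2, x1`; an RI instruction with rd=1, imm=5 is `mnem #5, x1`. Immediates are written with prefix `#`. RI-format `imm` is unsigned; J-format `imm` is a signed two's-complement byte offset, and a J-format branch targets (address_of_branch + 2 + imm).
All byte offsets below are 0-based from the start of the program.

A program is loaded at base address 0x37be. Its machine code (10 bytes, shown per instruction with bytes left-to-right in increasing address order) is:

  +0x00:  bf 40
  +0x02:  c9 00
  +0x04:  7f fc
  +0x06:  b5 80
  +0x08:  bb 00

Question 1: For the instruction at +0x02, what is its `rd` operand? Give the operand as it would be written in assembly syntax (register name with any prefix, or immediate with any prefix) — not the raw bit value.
+0x02: c9 00 ⇒ word 0xc900 (big)
  top 4b → 0xc → plus [RR]
  [11:9] rd=4 = x4
  [8:6] rs=4 = x4

x4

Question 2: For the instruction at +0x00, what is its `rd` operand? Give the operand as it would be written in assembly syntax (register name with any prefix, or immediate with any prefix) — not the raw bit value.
+0x00: bf 40 ⇒ word 0xbf40 (big)
  top 4b → 0xb → minus [RR]
  rd@[11:9]=0x7 ⇒ x7
  rs@[8:6]=0x5 ⇒ x5

x7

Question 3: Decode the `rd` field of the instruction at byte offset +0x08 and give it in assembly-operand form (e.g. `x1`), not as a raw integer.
x5

@+08  big-endian(bb 00) = 0xbb00
  opcode bits[15:12]=0xb: minus/RR
  [11:9] rd=5 = x5
  [8:6] rs=4 = x4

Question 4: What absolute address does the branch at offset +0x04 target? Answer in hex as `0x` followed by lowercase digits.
0x37c0

[04] 7f fc → 0x7ffc
  opcode bits[15:12]=0x7: goto/J
  imm: (w>>0)&0xfff=0xffc (s12→-4) → #-4
  target = base 0x37be + off 0x04 + 2 + imm -4 = 0x37c0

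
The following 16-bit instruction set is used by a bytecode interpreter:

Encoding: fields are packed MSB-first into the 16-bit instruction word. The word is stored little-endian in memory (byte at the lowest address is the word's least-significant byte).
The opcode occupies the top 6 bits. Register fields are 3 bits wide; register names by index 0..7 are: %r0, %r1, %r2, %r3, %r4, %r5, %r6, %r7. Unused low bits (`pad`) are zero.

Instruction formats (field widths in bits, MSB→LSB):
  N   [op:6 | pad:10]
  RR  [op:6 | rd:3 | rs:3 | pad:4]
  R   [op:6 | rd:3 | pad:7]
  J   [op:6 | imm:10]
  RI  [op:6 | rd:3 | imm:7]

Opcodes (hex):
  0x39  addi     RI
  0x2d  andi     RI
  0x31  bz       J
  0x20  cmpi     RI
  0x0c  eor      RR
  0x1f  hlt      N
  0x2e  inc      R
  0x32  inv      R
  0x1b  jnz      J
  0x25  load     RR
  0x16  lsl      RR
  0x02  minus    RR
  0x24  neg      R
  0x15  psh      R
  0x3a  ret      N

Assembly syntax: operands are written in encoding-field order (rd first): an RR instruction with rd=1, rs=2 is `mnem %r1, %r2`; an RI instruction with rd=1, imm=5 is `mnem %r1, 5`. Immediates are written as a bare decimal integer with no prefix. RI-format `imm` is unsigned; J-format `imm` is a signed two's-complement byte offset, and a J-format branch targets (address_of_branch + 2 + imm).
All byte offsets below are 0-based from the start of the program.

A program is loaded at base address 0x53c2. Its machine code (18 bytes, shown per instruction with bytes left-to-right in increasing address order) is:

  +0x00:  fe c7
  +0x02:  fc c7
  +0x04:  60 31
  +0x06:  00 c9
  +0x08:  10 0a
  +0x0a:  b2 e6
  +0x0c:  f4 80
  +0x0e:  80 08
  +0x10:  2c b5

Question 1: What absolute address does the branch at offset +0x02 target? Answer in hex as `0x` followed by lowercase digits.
0x53c2

off 0x02: read fc c7 as little → 0xc7fc
  top 6b → 0x31 → bz [J]
  imm@[9:0]=0x3fc (s10→-4) ⇒ -4
  target = base 0x53c2 + off 0x02 + 2 + imm -4 = 0x53c2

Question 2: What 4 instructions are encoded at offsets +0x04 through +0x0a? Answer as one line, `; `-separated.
+0x04: 60 31 ⇒ word 0x3160 (little)
  top 6b → 0xc → eor [RR]
  [9:7] rd=2 = %r2
  [6:4] rs=6 = %r6
+0x06: 00 c9 ⇒ word 0xc900 (little)
  top 6b → 0x32 → inv [R]
  [9:7] rd=2 = %r2
+0x08: 10 0a ⇒ word 0x0a10 (little)
  top 6b → 0x2 → minus [RR]
  [9:7] rd=4 = %r4
  [6:4] rs=1 = %r1
+0x0a: b2 e6 ⇒ word 0xe6b2 (little)
  top 6b → 0x39 → addi [RI]
  [9:7] rd=5 = %r5
  [6:0] imm=50 = 50

eor %r2, %r6; inv %r2; minus %r4, %r1; addi %r5, 50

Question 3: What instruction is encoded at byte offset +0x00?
off 0x00: read fe c7 as little → 0xc7fe
  opcode bits[15:10]=0x31: bz/J
  imm@[9:0]=0x3fe (s10→-2) ⇒ -2

bz -2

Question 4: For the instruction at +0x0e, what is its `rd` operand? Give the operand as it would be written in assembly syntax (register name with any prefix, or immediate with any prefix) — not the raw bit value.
+0x0e: 80 08 ⇒ word 0x0880 (little)
  top 6b → 0x2 → minus [RR]
  rd@[9:7]=0x1 ⇒ %r1
  rs@[6:4]=0x0 ⇒ %r0

%r1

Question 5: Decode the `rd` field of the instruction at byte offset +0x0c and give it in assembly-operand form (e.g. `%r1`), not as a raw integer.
@+0c  little-endian(f4 80) = 0x80f4
  opcode bits[15:10]=0x20: cmpi/RI
  rd: (w>>7)&0x7=0x1 → %r1
  imm: (w>>0)&0x7f=0x74 → 116

%r1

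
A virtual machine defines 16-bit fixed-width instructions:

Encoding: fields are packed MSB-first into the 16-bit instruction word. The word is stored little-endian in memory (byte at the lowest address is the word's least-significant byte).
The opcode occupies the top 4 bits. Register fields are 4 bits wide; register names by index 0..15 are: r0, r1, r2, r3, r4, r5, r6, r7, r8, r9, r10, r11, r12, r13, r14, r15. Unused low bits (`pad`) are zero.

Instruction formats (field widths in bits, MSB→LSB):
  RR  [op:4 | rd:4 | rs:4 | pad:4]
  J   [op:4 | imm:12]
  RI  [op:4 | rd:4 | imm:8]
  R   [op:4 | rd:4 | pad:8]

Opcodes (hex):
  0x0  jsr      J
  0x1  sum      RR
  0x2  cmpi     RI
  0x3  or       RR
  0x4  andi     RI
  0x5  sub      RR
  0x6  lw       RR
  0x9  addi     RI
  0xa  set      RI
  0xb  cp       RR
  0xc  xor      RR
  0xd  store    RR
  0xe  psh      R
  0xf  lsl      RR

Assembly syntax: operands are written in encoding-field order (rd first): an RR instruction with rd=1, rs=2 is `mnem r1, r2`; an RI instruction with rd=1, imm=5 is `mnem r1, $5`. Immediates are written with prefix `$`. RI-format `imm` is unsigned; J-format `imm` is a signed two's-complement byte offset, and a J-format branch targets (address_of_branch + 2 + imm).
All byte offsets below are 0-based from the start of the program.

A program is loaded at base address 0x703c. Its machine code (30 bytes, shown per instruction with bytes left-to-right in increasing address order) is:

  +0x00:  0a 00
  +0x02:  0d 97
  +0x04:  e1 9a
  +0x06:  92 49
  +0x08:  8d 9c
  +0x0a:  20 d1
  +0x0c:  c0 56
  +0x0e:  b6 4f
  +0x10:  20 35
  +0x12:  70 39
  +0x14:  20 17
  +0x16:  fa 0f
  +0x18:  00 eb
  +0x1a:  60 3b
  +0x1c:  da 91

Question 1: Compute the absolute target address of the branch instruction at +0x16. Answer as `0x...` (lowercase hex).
+0x16: fa 0f ⇒ word 0x0ffa (little)
  top 4b → 0x0 → jsr [J]
  imm@[11:0]=0xffa (s12→-6) ⇒ $-6
  target = base 0x703c + off 0x16 + 2 + imm -6 = 0x704e

0x704e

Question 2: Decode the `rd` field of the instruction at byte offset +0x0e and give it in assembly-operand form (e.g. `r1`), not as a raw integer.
off 0x0e: read b6 4f as little → 0x4fb6
  top 4b → 0x4 → andi [RI]
  rd@[11:8]=0xf ⇒ r15
  imm@[7:0]=0xb6 ⇒ $182

r15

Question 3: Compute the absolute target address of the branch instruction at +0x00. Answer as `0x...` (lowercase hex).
0x7048

[00] 0a 00 → 0x000a
  top 4b → 0x0 → jsr [J]
  imm: (w>>0)&0xfff=0xa → $10
  target = base 0x703c + off 0x00 + 2 + imm 10 = 0x7048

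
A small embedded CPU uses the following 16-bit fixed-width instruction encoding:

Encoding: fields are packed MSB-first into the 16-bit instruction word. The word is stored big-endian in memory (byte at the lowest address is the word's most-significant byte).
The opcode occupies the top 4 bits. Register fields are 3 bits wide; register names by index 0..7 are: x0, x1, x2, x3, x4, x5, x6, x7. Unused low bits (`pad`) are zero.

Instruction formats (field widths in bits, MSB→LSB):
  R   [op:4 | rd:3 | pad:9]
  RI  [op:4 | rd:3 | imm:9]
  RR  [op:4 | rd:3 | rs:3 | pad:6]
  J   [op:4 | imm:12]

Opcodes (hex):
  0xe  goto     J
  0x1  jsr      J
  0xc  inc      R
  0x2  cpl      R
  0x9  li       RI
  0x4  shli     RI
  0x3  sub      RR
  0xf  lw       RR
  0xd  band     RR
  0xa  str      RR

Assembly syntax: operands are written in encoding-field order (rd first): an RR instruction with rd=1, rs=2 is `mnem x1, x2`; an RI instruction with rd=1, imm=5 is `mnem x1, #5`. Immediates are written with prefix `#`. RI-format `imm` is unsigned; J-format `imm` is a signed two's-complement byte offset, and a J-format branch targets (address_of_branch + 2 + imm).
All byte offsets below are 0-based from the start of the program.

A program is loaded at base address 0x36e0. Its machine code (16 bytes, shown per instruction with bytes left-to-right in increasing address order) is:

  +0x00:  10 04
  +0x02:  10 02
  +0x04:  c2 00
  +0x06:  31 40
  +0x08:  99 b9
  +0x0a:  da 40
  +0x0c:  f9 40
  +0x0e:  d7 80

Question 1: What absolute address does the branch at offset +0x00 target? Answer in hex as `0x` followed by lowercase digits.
0x36e6

@+00  big-endian(10 04) = 0x1004
  top 4b → 0x1 → jsr [J]
  imm: (w>>0)&0xfff=0x4 → #4
  target = base 0x36e0 + off 0x00 + 2 + imm 4 = 0x36e6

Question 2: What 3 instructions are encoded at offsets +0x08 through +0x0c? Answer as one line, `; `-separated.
[08] 99 b9 → 0x99b9
  opcode bits[15:12]=0x9: li/RI
  rd@[11:9]=0x4 ⇒ x4
  imm@[8:0]=0x1b9 ⇒ #441
[0a] da 40 → 0xda40
  opcode bits[15:12]=0xd: band/RR
  rd@[11:9]=0x5 ⇒ x5
  rs@[8:6]=0x1 ⇒ x1
[0c] f9 40 → 0xf940
  opcode bits[15:12]=0xf: lw/RR
  rd@[11:9]=0x4 ⇒ x4
  rs@[8:6]=0x5 ⇒ x5

li x4, #441; band x5, x1; lw x4, x5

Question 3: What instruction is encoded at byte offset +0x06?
+0x06: 31 40 ⇒ word 0x3140 (big)
  op=0x3140>>12=0x3 ⇒ sub (RR)
  rd@[11:9]=0x0 ⇒ x0
  rs@[8:6]=0x5 ⇒ x5

sub x0, x5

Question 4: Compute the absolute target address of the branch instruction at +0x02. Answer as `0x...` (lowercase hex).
[02] 10 02 → 0x1002
  opcode bits[15:12]=0x1: jsr/J
  imm: (w>>0)&0xfff=0x2 → #2
  target = base 0x36e0 + off 0x02 + 2 + imm 2 = 0x36e6

0x36e6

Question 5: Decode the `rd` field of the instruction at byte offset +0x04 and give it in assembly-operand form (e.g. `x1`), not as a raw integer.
x1

[04] c2 00 → 0xc200
  op=0xc200>>12=0xc ⇒ inc (R)
  [11:9] rd=1 = x1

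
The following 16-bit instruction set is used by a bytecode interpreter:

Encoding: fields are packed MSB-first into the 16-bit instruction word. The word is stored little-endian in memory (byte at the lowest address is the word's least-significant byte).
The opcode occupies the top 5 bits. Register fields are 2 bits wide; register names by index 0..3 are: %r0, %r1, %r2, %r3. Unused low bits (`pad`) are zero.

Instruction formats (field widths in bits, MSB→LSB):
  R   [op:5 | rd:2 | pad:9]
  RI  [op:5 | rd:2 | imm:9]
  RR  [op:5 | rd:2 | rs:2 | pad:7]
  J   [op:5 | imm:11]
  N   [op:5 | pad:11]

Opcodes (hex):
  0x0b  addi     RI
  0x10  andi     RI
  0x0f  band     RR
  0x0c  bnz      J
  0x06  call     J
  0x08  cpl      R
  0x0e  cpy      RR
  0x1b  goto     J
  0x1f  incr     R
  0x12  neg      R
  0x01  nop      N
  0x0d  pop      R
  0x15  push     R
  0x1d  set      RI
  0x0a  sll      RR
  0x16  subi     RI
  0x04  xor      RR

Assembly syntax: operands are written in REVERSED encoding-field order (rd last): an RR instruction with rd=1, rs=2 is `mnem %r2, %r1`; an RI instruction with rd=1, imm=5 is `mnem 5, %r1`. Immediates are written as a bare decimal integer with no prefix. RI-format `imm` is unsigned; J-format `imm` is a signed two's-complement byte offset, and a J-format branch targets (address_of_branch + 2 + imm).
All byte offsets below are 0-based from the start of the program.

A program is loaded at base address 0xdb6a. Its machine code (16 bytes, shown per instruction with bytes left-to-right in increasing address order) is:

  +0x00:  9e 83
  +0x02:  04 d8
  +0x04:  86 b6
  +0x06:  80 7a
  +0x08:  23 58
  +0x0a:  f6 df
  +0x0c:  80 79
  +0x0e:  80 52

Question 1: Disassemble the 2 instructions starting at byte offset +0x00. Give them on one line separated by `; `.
andi 414, %r1; goto 4

@+00  little-endian(9e 83) = 0x839e
  opcode bits[15:11]=0x10: andi/RI
  rd: (w>>9)&0x3=0x1 → %r1
  imm: (w>>0)&0x1ff=0x19e → 414
@+02  little-endian(04 d8) = 0xd804
  opcode bits[15:11]=0x1b: goto/J
  imm: (w>>0)&0x7ff=0x4 → 4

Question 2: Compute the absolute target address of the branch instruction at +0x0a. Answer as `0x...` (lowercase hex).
0xdb6c

+0x0a: f6 df ⇒ word 0xdff6 (little)
  op=0xdff6>>11=0x1b ⇒ goto (J)
  [10:0] imm=2038 (s11→-10) = -10
  target = base 0xdb6a + off 0x0a + 2 + imm -10 = 0xdb6c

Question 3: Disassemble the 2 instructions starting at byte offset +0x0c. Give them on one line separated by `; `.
+0x0c: 80 79 ⇒ word 0x7980 (little)
  opcode bits[15:11]=0xf: band/RR
  rd@[10:9]=0x0 ⇒ %r0
  rs@[8:7]=0x3 ⇒ %r3
+0x0e: 80 52 ⇒ word 0x5280 (little)
  opcode bits[15:11]=0xa: sll/RR
  rd@[10:9]=0x1 ⇒ %r1
  rs@[8:7]=0x1 ⇒ %r1

band %r3, %r0; sll %r1, %r1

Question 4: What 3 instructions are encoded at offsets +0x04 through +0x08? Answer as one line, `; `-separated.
subi 134, %r3; band %r1, %r1; addi 35, %r0

@+04  little-endian(86 b6) = 0xb686
  op=0xb686>>11=0x16 ⇒ subi (RI)
  [10:9] rd=3 = %r3
  [8:0] imm=134 = 134
@+06  little-endian(80 7a) = 0x7a80
  op=0x7a80>>11=0xf ⇒ band (RR)
  [10:9] rd=1 = %r1
  [8:7] rs=1 = %r1
@+08  little-endian(23 58) = 0x5823
  op=0x5823>>11=0xb ⇒ addi (RI)
  [10:9] rd=0 = %r0
  [8:0] imm=35 = 35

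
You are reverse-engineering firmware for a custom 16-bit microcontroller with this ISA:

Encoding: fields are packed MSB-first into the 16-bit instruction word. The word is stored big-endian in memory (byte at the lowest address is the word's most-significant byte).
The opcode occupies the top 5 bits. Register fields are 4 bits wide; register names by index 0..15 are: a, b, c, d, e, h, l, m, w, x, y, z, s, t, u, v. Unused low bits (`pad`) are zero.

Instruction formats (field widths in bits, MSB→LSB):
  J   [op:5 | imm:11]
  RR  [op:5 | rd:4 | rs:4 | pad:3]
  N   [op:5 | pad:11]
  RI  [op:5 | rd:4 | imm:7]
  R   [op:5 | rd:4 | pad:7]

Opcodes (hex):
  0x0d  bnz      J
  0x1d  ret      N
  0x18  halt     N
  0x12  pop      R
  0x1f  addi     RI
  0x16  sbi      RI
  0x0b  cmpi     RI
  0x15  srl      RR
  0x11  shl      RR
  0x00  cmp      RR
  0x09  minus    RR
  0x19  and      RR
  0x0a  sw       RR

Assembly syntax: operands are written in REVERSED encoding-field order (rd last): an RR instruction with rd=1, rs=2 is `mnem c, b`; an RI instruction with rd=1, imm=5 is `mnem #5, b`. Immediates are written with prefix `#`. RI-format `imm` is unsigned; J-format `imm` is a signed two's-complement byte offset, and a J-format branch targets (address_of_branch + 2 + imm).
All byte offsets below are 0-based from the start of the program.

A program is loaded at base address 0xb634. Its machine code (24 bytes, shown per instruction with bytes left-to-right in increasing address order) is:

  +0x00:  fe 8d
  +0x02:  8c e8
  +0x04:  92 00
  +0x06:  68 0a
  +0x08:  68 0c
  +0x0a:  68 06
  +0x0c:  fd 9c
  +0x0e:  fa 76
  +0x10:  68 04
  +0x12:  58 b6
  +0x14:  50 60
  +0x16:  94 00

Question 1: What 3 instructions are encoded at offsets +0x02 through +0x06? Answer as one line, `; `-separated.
shl t, x; pop e; bnz #10

off 0x02: read 8c e8 as big → 0x8ce8
  opcode bits[15:11]=0x11: shl/RR
  rd: (w>>7)&0xf=0x9 → x
  rs: (w>>3)&0xf=0xd → t
off 0x04: read 92 00 as big → 0x9200
  opcode bits[15:11]=0x12: pop/R
  rd: (w>>7)&0xf=0x4 → e
off 0x06: read 68 0a as big → 0x680a
  opcode bits[15:11]=0xd: bnz/J
  imm: (w>>0)&0x7ff=0xa → #10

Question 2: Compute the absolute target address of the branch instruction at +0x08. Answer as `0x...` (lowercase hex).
[08] 68 0c → 0x680c
  op=0x680c>>11=0xd ⇒ bnz (J)
  imm@[10:0]=0xc ⇒ #12
  target = base 0xb634 + off 0x08 + 2 + imm 12 = 0xb64a

0xb64a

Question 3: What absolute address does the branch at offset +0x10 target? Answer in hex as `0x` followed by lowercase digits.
[10] 68 04 → 0x6804
  opcode bits[15:11]=0xd: bnz/J
  imm@[10:0]=0x4 ⇒ #4
  target = base 0xb634 + off 0x10 + 2 + imm 4 = 0xb64a

0xb64a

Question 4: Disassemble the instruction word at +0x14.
sw s, a

+0x14: 50 60 ⇒ word 0x5060 (big)
  opcode bits[15:11]=0xa: sw/RR
  rd@[10:7]=0x0 ⇒ a
  rs@[6:3]=0xc ⇒ s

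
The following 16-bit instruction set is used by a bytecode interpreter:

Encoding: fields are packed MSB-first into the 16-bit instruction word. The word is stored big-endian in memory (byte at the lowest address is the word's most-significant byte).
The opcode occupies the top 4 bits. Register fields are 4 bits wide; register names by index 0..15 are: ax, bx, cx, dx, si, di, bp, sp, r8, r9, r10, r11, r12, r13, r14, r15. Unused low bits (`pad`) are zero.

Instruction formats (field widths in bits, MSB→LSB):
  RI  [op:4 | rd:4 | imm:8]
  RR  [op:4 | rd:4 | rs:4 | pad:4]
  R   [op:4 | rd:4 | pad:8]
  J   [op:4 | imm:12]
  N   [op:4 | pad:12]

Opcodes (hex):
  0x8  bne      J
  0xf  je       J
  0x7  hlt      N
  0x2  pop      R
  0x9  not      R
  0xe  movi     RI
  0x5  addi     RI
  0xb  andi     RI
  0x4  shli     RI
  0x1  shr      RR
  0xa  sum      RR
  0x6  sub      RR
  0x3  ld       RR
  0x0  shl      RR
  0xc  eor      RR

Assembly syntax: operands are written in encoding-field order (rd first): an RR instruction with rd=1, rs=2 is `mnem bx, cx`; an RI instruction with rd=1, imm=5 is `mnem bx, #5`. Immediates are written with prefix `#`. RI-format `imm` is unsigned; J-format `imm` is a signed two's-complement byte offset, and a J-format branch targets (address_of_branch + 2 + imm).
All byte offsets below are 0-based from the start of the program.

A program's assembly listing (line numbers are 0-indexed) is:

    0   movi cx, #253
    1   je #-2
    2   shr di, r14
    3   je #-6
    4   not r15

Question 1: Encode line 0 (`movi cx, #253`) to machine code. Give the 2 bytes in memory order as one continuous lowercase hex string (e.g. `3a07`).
0. movi fields op=0xe:4|rd=2:4|imm=253:8 → word e2fdh → e2 fd

e2fd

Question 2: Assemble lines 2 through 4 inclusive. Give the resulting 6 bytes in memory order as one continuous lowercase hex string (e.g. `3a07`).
line 2 (shr): pack op=0x1:4|rd=5:4|rs=14:4|pad=0:4 = 0x15e0; big→ 15 e0
line 3 (je): pack op=0xf:4|imm=-6:12 = 0xfffa; big→ ff fa
line 4 (not): pack op=0x9:4|rd=15:4|pad=0:8 = 0x9f00; big→ 9f 00

15e0fffa9f00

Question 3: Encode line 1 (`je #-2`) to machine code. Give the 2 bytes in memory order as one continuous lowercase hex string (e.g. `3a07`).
fffe

L1: je op=0xf:4|imm=-2:12 ⇒ 0xfffe ⇒ big ff fe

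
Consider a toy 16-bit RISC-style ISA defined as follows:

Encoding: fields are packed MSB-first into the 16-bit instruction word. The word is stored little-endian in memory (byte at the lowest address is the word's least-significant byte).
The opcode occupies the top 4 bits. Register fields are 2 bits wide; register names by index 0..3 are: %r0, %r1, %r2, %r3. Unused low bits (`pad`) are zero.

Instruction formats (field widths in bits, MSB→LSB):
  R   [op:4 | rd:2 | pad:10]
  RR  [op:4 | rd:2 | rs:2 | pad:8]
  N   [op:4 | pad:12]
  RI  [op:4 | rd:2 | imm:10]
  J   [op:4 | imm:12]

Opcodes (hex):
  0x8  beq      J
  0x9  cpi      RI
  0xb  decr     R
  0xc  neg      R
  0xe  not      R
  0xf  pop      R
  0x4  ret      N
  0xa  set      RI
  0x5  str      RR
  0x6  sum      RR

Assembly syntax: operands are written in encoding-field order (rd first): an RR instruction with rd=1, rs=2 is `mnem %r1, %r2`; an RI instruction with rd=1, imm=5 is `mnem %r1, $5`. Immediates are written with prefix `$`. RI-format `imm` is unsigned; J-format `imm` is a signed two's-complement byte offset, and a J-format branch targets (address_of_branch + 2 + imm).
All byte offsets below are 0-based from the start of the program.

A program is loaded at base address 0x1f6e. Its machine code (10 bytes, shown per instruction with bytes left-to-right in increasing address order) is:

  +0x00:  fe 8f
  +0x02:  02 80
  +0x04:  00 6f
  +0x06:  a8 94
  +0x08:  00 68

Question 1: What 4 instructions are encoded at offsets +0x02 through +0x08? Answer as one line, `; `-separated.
@+02  little-endian(02 80) = 0x8002
  top 4b → 0x8 → beq [J]
  imm: (w>>0)&0xfff=0x2 → $2
@+04  little-endian(00 6f) = 0x6f00
  top 4b → 0x6 → sum [RR]
  rd: (w>>10)&0x3=0x3 → %r3
  rs: (w>>8)&0x3=0x3 → %r3
@+06  little-endian(a8 94) = 0x94a8
  top 4b → 0x9 → cpi [RI]
  rd: (w>>10)&0x3=0x1 → %r1
  imm: (w>>0)&0x3ff=0xa8 → $168
@+08  little-endian(00 68) = 0x6800
  top 4b → 0x6 → sum [RR]
  rd: (w>>10)&0x3=0x2 → %r2
  rs: (w>>8)&0x3=0x0 → %r0

beq $2; sum %r3, %r3; cpi %r1, $168; sum %r2, %r0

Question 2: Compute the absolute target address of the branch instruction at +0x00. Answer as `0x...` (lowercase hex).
+0x00: fe 8f ⇒ word 0x8ffe (little)
  opcode bits[15:12]=0x8: beq/J
  imm@[11:0]=0xffe (s12→-2) ⇒ $-2
  target = base 0x1f6e + off 0x00 + 2 + imm -2 = 0x1f6e

0x1f6e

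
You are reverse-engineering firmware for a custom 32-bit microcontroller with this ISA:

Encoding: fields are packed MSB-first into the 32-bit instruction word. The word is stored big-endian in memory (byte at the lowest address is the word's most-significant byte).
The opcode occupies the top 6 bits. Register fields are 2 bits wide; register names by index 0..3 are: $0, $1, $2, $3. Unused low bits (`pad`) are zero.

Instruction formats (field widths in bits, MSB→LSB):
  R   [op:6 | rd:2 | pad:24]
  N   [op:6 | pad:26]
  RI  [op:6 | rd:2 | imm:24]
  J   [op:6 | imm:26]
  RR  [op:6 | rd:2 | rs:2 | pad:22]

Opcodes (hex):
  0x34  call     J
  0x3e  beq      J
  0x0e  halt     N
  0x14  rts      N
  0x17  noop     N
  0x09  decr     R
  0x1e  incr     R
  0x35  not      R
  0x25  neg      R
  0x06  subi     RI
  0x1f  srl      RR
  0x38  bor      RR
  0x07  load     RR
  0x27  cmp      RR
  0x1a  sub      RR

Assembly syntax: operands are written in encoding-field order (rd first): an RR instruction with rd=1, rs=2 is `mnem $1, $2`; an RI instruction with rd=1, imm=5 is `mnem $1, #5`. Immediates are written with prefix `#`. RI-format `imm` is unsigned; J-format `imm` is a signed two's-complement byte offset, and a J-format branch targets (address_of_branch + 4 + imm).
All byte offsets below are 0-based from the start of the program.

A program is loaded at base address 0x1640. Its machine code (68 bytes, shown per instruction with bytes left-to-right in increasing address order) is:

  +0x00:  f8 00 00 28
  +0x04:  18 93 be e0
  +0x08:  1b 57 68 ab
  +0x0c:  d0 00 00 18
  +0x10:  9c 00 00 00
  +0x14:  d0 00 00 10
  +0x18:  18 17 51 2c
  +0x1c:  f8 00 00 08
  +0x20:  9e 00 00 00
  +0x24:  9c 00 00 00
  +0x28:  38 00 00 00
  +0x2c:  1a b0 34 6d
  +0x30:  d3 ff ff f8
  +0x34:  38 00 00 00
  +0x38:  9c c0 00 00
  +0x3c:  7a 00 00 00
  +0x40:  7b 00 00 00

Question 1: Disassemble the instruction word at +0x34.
halt

[34] 38 00 00 00 → 0x38000000
  top 6b → 0xe → halt [N]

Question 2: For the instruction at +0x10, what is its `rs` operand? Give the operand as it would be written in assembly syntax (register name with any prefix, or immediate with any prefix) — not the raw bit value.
off 0x10: read 9c 00 00 00 as big → 0x9c000000
  opcode bits[31:26]=0x27: cmp/RR
  rd: (w>>24)&0x3=0x0 → $0
  rs: (w>>22)&0x3=0x0 → $0

$0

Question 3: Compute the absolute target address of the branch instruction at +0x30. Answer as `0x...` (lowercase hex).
off 0x30: read d3 ff ff f8 as big → 0xd3fffff8
  opcode bits[31:26]=0x34: call/J
  imm@[25:0]=0x3fffff8 (s26→-8) ⇒ #-8
  target = base 0x1640 + off 0x30 + 4 + imm -8 = 0x166c

0x166c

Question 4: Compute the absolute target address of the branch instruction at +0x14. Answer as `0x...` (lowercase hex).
[14] d0 00 00 10 → 0xd0000010
  top 6b → 0x34 → call [J]
  imm@[25:0]=0x10 ⇒ #16
  target = base 0x1640 + off 0x14 + 4 + imm 16 = 0x1668

0x1668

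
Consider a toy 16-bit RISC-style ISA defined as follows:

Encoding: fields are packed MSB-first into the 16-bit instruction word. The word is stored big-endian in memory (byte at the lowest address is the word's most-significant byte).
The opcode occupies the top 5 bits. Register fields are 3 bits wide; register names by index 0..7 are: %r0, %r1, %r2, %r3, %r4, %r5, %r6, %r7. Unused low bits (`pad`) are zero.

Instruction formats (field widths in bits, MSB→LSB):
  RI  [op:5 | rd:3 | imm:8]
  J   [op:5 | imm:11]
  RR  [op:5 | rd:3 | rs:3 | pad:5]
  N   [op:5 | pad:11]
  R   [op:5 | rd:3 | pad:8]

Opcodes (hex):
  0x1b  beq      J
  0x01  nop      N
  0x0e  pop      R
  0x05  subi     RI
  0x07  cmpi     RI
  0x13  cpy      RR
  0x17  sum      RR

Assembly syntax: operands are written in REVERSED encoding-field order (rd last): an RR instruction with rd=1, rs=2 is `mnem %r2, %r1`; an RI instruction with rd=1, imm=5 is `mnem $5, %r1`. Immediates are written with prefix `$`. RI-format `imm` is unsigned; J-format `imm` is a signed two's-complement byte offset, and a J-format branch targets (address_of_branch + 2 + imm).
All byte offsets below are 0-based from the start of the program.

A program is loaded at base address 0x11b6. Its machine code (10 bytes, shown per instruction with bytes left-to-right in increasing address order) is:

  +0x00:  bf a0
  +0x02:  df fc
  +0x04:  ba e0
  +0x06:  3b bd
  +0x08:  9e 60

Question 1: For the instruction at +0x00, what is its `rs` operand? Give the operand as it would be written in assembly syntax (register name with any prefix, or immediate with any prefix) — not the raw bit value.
%r5

off 0x00: read bf a0 as big → 0xbfa0
  opcode bits[15:11]=0x17: sum/RR
  rd: (w>>8)&0x7=0x7 → %r7
  rs: (w>>5)&0x7=0x5 → %r5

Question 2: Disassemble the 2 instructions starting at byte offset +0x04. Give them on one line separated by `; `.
sum %r7, %r2; cmpi $189, %r3

[04] ba e0 → 0xbae0
  top 5b → 0x17 → sum [RR]
  rd@[10:8]=0x2 ⇒ %r2
  rs@[7:5]=0x7 ⇒ %r7
[06] 3b bd → 0x3bbd
  top 5b → 0x7 → cmpi [RI]
  rd@[10:8]=0x3 ⇒ %r3
  imm@[7:0]=0xbd ⇒ $189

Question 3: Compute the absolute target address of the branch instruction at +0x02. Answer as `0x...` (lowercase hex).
[02] df fc → 0xdffc
  op=0xdffc>>11=0x1b ⇒ beq (J)
  imm: (w>>0)&0x7ff=0x7fc (s11→-4) → $-4
  target = base 0x11b6 + off 0x02 + 2 + imm -4 = 0x11b6

0x11b6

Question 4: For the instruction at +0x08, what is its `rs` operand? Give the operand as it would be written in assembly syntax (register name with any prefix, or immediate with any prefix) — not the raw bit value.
@+08  big-endian(9e 60) = 0x9e60
  top 5b → 0x13 → cpy [RR]
  [10:8] rd=6 = %r6
  [7:5] rs=3 = %r3

%r3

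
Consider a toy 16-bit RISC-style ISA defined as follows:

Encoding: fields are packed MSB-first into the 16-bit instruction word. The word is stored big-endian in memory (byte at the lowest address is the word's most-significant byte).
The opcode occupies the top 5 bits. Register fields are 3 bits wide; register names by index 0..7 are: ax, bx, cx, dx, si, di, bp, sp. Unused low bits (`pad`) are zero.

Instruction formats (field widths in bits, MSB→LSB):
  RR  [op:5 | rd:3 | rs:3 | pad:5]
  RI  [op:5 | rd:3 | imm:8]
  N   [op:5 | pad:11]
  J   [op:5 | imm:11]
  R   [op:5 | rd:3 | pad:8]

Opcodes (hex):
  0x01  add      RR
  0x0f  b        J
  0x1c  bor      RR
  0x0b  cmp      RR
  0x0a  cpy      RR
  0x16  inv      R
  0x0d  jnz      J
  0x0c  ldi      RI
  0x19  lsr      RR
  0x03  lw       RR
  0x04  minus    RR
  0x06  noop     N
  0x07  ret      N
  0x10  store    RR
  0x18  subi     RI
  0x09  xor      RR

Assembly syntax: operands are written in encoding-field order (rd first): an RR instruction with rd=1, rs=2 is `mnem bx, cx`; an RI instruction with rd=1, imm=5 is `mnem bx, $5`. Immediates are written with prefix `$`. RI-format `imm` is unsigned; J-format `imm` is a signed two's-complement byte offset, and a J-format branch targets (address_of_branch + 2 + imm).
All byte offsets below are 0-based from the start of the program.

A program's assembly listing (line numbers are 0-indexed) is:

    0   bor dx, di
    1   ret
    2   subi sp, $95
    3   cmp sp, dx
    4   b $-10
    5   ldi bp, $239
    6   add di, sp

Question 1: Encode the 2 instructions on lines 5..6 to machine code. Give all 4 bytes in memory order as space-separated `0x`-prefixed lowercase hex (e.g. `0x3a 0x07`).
5. ldi fields op=0xc:5|rd=6:3|imm=239:8 → word 66efh → 66 ef
6. add fields op=0x1:5|rd=5:3|rs=7:3|pad=0:5 → word 0de0h → 0d e0

0x66 0xef 0x0d 0xe0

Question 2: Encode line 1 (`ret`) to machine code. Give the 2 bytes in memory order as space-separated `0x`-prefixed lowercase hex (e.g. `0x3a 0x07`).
0x38 0x00

1. ret fields op=0x7:5|pad=0:11 → word 3800h → 38 00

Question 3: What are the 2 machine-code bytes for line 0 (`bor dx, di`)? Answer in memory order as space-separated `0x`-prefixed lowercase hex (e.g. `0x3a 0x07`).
0. bor fields op=0x1c:5|rd=3:3|rs=5:3|pad=0:5 → word e3a0h → e3 a0

0xe3 0xa0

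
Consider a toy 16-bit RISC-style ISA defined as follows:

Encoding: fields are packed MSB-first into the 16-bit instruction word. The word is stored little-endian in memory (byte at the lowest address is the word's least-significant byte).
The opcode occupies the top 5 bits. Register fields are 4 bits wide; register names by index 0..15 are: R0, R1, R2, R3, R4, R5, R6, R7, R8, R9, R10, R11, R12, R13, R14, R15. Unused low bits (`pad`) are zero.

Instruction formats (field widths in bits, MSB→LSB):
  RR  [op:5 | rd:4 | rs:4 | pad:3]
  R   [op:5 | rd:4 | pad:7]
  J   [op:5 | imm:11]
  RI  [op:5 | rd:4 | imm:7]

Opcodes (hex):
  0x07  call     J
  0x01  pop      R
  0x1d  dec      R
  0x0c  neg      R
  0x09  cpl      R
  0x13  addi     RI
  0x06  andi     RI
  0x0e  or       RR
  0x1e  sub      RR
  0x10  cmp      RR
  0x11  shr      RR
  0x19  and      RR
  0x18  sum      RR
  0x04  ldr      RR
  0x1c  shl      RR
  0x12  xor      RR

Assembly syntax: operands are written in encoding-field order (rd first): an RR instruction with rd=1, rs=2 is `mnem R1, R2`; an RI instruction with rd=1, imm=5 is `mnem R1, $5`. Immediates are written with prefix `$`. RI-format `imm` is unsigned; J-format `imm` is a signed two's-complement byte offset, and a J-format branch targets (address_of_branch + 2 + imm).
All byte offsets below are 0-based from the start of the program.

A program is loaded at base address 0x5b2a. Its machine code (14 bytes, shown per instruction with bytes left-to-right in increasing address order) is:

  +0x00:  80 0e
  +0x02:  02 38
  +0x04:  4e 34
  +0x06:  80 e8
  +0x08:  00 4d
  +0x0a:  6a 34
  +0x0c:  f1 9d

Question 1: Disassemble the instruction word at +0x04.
+0x04: 4e 34 ⇒ word 0x344e (little)
  opcode bits[15:11]=0x6: andi/RI
  rd@[10:7]=0x8 ⇒ R8
  imm@[6:0]=0x4e ⇒ $78

andi R8, $78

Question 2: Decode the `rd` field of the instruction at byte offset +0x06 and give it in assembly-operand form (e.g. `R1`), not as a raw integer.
R1

@+06  little-endian(80 e8) = 0xe880
  op=0xe880>>11=0x1d ⇒ dec (R)
  rd@[10:7]=0x1 ⇒ R1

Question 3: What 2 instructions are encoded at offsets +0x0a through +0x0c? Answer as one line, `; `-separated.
[0a] 6a 34 → 0x346a
  op=0x346a>>11=0x6 ⇒ andi (RI)
  rd: (w>>7)&0xf=0x8 → R8
  imm: (w>>0)&0x7f=0x6a → $106
[0c] f1 9d → 0x9df1
  op=0x9df1>>11=0x13 ⇒ addi (RI)
  rd: (w>>7)&0xf=0xb → R11
  imm: (w>>0)&0x7f=0x71 → $113

andi R8, $106; addi R11, $113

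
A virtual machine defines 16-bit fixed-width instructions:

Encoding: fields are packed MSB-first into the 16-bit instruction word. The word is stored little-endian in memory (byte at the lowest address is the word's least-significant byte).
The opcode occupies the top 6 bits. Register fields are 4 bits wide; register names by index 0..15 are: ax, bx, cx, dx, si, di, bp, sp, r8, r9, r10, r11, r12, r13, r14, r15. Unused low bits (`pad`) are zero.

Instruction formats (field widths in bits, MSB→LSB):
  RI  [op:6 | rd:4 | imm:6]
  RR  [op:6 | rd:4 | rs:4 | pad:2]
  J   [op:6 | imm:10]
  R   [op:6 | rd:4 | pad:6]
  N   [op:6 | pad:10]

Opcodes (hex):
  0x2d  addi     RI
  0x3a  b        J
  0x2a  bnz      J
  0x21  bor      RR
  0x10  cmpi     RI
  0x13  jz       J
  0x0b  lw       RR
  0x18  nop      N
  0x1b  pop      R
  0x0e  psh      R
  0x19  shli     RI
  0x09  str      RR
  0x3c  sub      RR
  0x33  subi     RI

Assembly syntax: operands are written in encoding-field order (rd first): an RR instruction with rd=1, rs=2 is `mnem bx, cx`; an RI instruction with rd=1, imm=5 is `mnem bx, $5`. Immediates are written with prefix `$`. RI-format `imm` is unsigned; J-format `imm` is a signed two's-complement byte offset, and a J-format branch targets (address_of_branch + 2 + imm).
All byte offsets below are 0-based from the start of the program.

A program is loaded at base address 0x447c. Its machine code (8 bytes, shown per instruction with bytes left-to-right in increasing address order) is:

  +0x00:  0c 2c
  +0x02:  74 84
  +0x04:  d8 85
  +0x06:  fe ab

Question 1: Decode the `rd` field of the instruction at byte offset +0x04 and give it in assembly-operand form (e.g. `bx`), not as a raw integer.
@+04  little-endian(d8 85) = 0x85d8
  opcode bits[15:10]=0x21: bor/RR
  rd@[9:6]=0x7 ⇒ sp
  rs@[5:2]=0x6 ⇒ bp

sp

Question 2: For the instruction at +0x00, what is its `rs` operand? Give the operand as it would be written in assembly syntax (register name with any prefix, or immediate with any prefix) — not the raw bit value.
@+00  little-endian(0c 2c) = 0x2c0c
  opcode bits[15:10]=0xb: lw/RR
  [9:6] rd=0 = ax
  [5:2] rs=3 = dx

dx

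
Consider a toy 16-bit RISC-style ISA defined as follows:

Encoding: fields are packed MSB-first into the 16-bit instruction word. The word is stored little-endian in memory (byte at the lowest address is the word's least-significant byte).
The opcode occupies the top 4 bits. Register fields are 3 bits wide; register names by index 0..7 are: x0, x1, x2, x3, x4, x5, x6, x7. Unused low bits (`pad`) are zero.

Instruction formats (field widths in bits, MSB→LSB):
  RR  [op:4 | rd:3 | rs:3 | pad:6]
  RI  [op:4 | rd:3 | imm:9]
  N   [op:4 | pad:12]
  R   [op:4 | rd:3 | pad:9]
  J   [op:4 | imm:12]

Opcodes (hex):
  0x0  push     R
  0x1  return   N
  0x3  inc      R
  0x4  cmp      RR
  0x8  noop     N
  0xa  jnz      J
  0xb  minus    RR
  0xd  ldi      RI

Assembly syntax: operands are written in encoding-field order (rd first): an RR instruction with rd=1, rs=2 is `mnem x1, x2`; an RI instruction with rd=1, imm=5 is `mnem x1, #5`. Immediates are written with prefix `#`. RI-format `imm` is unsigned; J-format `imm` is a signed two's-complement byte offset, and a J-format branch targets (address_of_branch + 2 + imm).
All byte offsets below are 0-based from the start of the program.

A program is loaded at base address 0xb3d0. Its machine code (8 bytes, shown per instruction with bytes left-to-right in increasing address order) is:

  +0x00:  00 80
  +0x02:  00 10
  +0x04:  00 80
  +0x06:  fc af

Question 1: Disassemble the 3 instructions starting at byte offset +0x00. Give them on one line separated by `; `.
@+00  little-endian(00 80) = 0x8000
  opcode bits[15:12]=0x8: noop/N
@+02  little-endian(00 10) = 0x1000
  opcode bits[15:12]=0x1: return/N
@+04  little-endian(00 80) = 0x8000
  opcode bits[15:12]=0x8: noop/N

noop; return; noop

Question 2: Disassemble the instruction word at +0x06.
+0x06: fc af ⇒ word 0xaffc (little)
  op=0xaffc>>12=0xa ⇒ jnz (J)
  imm@[11:0]=0xffc (s12→-4) ⇒ #-4

jnz #-4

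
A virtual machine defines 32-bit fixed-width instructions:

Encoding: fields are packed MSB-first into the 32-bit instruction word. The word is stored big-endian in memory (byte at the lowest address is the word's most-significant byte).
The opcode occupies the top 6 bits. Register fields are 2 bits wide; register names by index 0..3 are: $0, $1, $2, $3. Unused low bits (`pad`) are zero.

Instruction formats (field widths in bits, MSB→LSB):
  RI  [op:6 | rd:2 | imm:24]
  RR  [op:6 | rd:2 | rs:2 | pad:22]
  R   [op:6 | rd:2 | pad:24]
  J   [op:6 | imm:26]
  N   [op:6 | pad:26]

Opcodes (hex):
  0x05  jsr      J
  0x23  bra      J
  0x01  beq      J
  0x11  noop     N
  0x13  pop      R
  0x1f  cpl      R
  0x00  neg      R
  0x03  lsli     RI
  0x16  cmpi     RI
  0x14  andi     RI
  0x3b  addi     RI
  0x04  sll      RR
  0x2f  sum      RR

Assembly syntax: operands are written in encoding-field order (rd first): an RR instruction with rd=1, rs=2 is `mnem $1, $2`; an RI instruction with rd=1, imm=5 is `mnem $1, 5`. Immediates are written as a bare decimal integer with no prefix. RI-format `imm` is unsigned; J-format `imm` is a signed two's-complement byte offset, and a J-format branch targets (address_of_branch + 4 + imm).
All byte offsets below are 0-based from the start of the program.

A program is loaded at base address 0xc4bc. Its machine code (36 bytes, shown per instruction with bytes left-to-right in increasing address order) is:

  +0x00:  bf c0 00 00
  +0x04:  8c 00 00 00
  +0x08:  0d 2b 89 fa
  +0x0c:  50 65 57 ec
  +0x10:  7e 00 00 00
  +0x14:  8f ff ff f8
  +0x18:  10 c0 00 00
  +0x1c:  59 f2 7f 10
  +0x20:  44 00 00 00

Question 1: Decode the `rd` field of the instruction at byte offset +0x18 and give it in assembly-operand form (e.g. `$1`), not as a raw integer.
$0

off 0x18: read 10 c0 00 00 as big → 0x10c00000
  top 6b → 0x4 → sll [RR]
  rd@[25:24]=0x0 ⇒ $0
  rs@[23:22]=0x3 ⇒ $3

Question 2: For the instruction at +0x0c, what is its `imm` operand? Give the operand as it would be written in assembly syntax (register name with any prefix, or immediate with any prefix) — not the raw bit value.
[0c] 50 65 57 ec → 0x506557ec
  op=0x506557ec>>26=0x14 ⇒ andi (RI)
  [25:24] rd=0 = $0
  [23:0] imm=6641644 = 6641644

6641644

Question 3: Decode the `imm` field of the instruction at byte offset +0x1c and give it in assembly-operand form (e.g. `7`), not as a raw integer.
15892240

@+1c  big-endian(59 f2 7f 10) = 0x59f27f10
  op=0x59f27f10>>26=0x16 ⇒ cmpi (RI)
  rd@[25:24]=0x1 ⇒ $1
  imm@[23:0]=0xf27f10 ⇒ 15892240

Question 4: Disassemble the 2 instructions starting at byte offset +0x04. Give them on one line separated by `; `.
bra 0; lsli $1, 2853370

[04] 8c 00 00 00 → 0x8c000000
  top 6b → 0x23 → bra [J]
  imm@[25:0]=0x0 ⇒ 0
[08] 0d 2b 89 fa → 0x0d2b89fa
  top 6b → 0x3 → lsli [RI]
  rd@[25:24]=0x1 ⇒ $1
  imm@[23:0]=0x2b89fa ⇒ 2853370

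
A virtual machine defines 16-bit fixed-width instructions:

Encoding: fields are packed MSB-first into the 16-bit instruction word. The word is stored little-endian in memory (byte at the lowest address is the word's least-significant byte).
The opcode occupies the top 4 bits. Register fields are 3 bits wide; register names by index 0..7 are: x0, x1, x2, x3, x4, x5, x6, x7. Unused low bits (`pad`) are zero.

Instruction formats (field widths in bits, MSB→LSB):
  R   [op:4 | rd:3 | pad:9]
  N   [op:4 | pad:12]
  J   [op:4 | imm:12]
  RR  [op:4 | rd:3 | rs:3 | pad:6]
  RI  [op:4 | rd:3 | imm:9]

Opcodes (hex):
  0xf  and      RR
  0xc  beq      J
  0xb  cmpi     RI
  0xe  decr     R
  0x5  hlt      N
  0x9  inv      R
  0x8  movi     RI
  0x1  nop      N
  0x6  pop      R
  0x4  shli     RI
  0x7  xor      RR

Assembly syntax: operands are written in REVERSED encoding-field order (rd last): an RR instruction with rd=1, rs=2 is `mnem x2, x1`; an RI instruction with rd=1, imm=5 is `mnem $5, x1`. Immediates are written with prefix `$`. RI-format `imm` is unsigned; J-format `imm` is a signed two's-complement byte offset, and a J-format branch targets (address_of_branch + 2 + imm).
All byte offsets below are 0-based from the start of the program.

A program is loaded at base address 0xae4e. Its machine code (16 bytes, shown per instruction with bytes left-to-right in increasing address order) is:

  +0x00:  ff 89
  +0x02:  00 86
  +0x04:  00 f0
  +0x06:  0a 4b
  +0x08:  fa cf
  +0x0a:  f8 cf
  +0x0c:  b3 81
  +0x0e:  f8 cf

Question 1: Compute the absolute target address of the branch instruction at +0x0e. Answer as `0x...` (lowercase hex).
0xae56

@+0e  little-endian(f8 cf) = 0xcff8
  op=0xcff8>>12=0xc ⇒ beq (J)
  imm@[11:0]=0xff8 (s12→-8) ⇒ $-8
  target = base 0xae4e + off 0x0e + 2 + imm -8 = 0xae56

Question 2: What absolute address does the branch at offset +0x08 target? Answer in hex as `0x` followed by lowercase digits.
0xae52

[08] fa cf → 0xcffa
  top 4b → 0xc → beq [J]
  imm: (w>>0)&0xfff=0xffa (s12→-6) → $-6
  target = base 0xae4e + off 0x08 + 2 + imm -6 = 0xae52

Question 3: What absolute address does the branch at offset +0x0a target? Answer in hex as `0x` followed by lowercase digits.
[0a] f8 cf → 0xcff8
  opcode bits[15:12]=0xc: beq/J
  [11:0] imm=4088 (s12→-8) = $-8
  target = base 0xae4e + off 0x0a + 2 + imm -8 = 0xae52

0xae52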